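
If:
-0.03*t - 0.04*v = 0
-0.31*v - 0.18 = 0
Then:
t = 0.77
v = -0.58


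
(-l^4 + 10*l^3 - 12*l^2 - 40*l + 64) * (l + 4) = -l^5 + 6*l^4 + 28*l^3 - 88*l^2 - 96*l + 256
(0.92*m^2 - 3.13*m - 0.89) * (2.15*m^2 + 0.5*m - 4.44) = 1.978*m^4 - 6.2695*m^3 - 7.5633*m^2 + 13.4522*m + 3.9516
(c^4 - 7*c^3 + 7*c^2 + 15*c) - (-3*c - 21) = c^4 - 7*c^3 + 7*c^2 + 18*c + 21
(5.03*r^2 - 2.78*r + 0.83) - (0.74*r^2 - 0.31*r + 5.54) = 4.29*r^2 - 2.47*r - 4.71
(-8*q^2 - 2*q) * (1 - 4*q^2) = 32*q^4 + 8*q^3 - 8*q^2 - 2*q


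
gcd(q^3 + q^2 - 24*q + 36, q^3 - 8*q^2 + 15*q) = q - 3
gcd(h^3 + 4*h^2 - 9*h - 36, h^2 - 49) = 1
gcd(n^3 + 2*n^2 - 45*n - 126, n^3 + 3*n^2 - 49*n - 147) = n^2 - 4*n - 21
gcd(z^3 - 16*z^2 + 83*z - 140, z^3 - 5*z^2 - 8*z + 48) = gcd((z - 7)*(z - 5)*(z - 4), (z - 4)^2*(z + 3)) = z - 4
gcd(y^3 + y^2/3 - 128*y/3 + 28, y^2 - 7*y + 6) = y - 6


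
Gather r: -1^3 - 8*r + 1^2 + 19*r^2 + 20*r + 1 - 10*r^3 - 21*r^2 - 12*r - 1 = -10*r^3 - 2*r^2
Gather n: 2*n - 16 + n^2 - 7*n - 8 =n^2 - 5*n - 24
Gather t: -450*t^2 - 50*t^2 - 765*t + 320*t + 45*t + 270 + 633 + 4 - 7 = -500*t^2 - 400*t + 900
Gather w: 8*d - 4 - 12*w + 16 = 8*d - 12*w + 12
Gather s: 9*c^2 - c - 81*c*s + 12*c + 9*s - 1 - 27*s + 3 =9*c^2 + 11*c + s*(-81*c - 18) + 2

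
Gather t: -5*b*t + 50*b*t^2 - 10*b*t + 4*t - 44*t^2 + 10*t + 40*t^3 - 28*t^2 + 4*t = 40*t^3 + t^2*(50*b - 72) + t*(18 - 15*b)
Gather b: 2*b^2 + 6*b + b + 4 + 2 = 2*b^2 + 7*b + 6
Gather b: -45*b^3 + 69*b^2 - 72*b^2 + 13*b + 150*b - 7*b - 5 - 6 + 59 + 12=-45*b^3 - 3*b^2 + 156*b + 60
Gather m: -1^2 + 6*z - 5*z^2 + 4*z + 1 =-5*z^2 + 10*z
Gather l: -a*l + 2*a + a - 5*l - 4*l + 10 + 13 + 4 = 3*a + l*(-a - 9) + 27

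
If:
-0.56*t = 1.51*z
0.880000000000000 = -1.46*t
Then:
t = -0.60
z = 0.22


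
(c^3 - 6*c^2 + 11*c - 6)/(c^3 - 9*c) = (c^2 - 3*c + 2)/(c*(c + 3))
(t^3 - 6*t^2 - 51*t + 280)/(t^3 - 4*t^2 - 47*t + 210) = (t - 8)/(t - 6)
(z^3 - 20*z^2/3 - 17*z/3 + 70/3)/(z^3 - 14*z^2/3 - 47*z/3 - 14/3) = (3*z - 5)/(3*z + 1)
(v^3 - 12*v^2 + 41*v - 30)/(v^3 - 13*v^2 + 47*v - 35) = (v - 6)/(v - 7)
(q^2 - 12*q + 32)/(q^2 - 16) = (q - 8)/(q + 4)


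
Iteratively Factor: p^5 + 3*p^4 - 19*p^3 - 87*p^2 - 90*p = (p - 5)*(p^4 + 8*p^3 + 21*p^2 + 18*p) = (p - 5)*(p + 2)*(p^3 + 6*p^2 + 9*p) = (p - 5)*(p + 2)*(p + 3)*(p^2 + 3*p) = (p - 5)*(p + 2)*(p + 3)^2*(p)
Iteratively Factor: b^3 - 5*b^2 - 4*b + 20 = (b - 2)*(b^2 - 3*b - 10) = (b - 2)*(b + 2)*(b - 5)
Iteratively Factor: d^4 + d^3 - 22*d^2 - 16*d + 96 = (d - 4)*(d^3 + 5*d^2 - 2*d - 24) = (d - 4)*(d + 3)*(d^2 + 2*d - 8) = (d - 4)*(d - 2)*(d + 3)*(d + 4)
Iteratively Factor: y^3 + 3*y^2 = (y)*(y^2 + 3*y) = y*(y + 3)*(y)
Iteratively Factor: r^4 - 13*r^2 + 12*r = (r - 3)*(r^3 + 3*r^2 - 4*r) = (r - 3)*(r - 1)*(r^2 + 4*r) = r*(r - 3)*(r - 1)*(r + 4)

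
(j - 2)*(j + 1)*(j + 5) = j^3 + 4*j^2 - 7*j - 10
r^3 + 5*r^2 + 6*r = r*(r + 2)*(r + 3)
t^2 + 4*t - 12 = (t - 2)*(t + 6)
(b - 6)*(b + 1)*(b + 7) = b^3 + 2*b^2 - 41*b - 42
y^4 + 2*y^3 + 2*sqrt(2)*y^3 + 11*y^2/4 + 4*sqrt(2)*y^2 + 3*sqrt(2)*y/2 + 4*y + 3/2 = (y + 1/2)*(y + 3/2)*(y + sqrt(2))^2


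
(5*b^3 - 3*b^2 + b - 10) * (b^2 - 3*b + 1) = 5*b^5 - 18*b^4 + 15*b^3 - 16*b^2 + 31*b - 10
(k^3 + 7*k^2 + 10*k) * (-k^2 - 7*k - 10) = -k^5 - 14*k^4 - 69*k^3 - 140*k^2 - 100*k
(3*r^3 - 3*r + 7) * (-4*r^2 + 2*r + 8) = -12*r^5 + 6*r^4 + 36*r^3 - 34*r^2 - 10*r + 56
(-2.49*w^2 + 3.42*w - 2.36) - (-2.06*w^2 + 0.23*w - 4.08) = -0.43*w^2 + 3.19*w + 1.72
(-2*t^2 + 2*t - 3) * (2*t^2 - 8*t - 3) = -4*t^4 + 20*t^3 - 16*t^2 + 18*t + 9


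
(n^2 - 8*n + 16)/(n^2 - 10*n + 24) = (n - 4)/(n - 6)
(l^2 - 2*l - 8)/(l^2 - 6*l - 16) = (l - 4)/(l - 8)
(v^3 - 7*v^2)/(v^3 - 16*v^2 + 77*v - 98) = v^2/(v^2 - 9*v + 14)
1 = 1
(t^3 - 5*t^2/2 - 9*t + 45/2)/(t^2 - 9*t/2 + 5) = (t^2 - 9)/(t - 2)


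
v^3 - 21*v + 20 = (v - 4)*(v - 1)*(v + 5)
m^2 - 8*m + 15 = (m - 5)*(m - 3)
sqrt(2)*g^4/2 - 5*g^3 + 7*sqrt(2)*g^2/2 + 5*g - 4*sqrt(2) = (g - 1)*(g - 4*sqrt(2))*(g - sqrt(2))*(sqrt(2)*g/2 + sqrt(2)/2)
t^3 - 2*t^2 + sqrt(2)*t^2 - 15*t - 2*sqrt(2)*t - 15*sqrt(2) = (t - 5)*(t + 3)*(t + sqrt(2))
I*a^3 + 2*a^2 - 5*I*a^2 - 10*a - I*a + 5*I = (a - 5)*(a - I)*(I*a + 1)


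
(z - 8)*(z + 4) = z^2 - 4*z - 32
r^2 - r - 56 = (r - 8)*(r + 7)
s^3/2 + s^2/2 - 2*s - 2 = (s/2 + 1)*(s - 2)*(s + 1)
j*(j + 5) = j^2 + 5*j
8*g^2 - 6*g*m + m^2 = (-4*g + m)*(-2*g + m)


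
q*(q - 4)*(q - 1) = q^3 - 5*q^2 + 4*q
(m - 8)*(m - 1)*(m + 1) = m^3 - 8*m^2 - m + 8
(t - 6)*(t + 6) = t^2 - 36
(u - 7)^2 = u^2 - 14*u + 49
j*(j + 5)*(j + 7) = j^3 + 12*j^2 + 35*j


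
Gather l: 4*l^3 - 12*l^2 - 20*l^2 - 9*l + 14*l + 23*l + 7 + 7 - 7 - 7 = 4*l^3 - 32*l^2 + 28*l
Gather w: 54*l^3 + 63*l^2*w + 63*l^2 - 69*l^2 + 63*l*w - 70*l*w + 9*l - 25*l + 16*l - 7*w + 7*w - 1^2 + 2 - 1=54*l^3 - 6*l^2 + w*(63*l^2 - 7*l)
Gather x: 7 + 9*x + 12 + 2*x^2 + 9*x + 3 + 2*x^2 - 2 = 4*x^2 + 18*x + 20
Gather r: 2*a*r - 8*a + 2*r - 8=-8*a + r*(2*a + 2) - 8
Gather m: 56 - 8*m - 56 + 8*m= 0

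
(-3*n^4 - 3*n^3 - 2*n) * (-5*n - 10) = 15*n^5 + 45*n^4 + 30*n^3 + 10*n^2 + 20*n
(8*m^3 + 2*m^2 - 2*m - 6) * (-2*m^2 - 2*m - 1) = -16*m^5 - 20*m^4 - 8*m^3 + 14*m^2 + 14*m + 6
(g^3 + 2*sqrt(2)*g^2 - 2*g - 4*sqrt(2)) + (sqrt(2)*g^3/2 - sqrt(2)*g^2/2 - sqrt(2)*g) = sqrt(2)*g^3/2 + g^3 + 3*sqrt(2)*g^2/2 - 2*g - sqrt(2)*g - 4*sqrt(2)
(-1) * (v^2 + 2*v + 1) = -v^2 - 2*v - 1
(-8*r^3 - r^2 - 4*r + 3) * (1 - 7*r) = 56*r^4 - r^3 + 27*r^2 - 25*r + 3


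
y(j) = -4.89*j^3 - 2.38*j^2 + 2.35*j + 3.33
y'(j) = -14.67*j^2 - 4.76*j + 2.35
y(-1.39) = 8.60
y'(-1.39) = -19.38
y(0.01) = 3.35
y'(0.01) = 2.30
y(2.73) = -107.49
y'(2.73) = -119.98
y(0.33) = 3.67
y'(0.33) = -0.82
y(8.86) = -3563.70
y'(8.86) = -1191.41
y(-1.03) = 3.73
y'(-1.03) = -8.31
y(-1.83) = 21.03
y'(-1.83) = -38.07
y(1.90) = -34.34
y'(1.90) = -59.65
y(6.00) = -1124.49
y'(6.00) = -554.33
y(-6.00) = 959.79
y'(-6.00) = -497.21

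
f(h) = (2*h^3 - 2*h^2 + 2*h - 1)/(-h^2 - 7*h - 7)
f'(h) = (2*h + 7)*(2*h^3 - 2*h^2 + 2*h - 1)/(-h^2 - 7*h - 7)^2 + (6*h^2 - 4*h + 2)/(-h^2 - 7*h - 7) = (-2*h^4 - 28*h^3 - 26*h^2 + 26*h - 21)/(h^4 + 14*h^3 + 63*h^2 + 98*h + 49)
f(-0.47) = 0.66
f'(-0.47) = -2.34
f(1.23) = -0.13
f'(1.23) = -0.29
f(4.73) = -2.81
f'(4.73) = -1.14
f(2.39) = -0.67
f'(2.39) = -0.64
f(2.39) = -0.67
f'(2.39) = -0.64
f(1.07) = -0.08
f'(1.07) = -0.24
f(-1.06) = 11.01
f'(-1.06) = -94.84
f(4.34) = -2.37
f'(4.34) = -1.07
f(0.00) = 0.14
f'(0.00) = -0.43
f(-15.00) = 56.94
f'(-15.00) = -0.81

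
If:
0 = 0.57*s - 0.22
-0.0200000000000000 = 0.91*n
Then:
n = -0.02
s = 0.39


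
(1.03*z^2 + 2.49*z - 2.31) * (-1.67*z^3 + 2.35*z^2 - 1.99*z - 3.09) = -1.7201*z^5 - 1.7378*z^4 + 7.6595*z^3 - 13.5663*z^2 - 3.0972*z + 7.1379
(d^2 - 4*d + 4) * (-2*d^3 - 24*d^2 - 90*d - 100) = -2*d^5 - 16*d^4 - 2*d^3 + 164*d^2 + 40*d - 400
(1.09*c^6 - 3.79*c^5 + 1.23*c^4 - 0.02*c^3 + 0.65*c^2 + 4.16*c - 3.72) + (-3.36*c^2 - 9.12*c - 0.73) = 1.09*c^6 - 3.79*c^5 + 1.23*c^4 - 0.02*c^3 - 2.71*c^2 - 4.96*c - 4.45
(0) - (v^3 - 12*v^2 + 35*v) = -v^3 + 12*v^2 - 35*v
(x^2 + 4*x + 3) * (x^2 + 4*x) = x^4 + 8*x^3 + 19*x^2 + 12*x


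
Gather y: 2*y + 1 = 2*y + 1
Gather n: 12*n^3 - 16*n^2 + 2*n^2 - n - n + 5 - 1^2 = 12*n^3 - 14*n^2 - 2*n + 4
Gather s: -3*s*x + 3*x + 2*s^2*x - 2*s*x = 2*s^2*x - 5*s*x + 3*x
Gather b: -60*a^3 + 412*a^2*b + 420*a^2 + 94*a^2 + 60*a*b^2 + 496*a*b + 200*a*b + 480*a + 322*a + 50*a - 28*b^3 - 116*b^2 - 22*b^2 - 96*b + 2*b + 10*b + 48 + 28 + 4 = -60*a^3 + 514*a^2 + 852*a - 28*b^3 + b^2*(60*a - 138) + b*(412*a^2 + 696*a - 84) + 80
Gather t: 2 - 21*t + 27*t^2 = 27*t^2 - 21*t + 2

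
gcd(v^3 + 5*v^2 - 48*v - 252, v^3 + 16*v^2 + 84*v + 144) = v^2 + 12*v + 36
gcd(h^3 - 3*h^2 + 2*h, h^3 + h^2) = h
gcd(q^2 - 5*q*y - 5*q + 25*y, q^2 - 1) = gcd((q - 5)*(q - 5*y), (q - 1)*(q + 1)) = 1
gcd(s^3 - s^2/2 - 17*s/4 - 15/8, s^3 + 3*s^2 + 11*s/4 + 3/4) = s^2 + 2*s + 3/4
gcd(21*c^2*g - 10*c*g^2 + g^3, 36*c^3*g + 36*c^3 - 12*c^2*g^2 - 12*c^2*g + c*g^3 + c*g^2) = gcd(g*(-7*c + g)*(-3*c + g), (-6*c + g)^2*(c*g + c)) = 1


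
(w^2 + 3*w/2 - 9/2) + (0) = w^2 + 3*w/2 - 9/2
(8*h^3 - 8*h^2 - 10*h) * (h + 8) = 8*h^4 + 56*h^3 - 74*h^2 - 80*h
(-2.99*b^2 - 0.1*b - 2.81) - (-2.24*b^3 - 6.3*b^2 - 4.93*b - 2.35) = 2.24*b^3 + 3.31*b^2 + 4.83*b - 0.46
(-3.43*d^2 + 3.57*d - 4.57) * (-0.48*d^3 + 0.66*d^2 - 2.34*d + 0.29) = 1.6464*d^5 - 3.9774*d^4 + 12.576*d^3 - 12.3647*d^2 + 11.7291*d - 1.3253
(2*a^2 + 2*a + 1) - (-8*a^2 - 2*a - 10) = 10*a^2 + 4*a + 11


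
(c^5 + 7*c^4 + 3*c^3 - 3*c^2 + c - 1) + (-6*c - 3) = c^5 + 7*c^4 + 3*c^3 - 3*c^2 - 5*c - 4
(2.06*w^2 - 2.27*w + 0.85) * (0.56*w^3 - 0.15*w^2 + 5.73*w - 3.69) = 1.1536*w^5 - 1.5802*w^4 + 12.6203*w^3 - 20.736*w^2 + 13.2468*w - 3.1365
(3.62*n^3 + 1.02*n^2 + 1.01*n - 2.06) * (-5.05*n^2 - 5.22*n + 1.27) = -18.281*n^5 - 24.0474*n^4 - 5.8275*n^3 + 6.4262*n^2 + 12.0359*n - 2.6162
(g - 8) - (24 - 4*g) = 5*g - 32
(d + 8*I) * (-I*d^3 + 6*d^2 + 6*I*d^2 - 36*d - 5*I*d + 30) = -I*d^4 + 14*d^3 + 6*I*d^3 - 84*d^2 + 43*I*d^2 + 70*d - 288*I*d + 240*I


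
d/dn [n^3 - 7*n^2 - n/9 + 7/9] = 3*n^2 - 14*n - 1/9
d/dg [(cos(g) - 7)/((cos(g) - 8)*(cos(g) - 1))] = (cos(g)^2 - 14*cos(g) + 55)*sin(g)/((cos(g) - 8)^2*(cos(g) - 1)^2)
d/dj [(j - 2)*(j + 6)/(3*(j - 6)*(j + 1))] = (-3*j^2 + 4*j - 28)/(j^4 - 10*j^3 + 13*j^2 + 60*j + 36)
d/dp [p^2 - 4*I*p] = 2*p - 4*I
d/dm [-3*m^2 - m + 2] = -6*m - 1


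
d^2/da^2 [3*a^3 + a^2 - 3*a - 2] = 18*a + 2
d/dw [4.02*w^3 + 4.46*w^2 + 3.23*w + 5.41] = 12.06*w^2 + 8.92*w + 3.23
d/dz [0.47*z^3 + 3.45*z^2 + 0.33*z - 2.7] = 1.41*z^2 + 6.9*z + 0.33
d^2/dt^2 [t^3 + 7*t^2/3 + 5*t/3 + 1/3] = 6*t + 14/3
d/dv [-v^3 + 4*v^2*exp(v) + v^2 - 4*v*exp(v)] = 4*v^2*exp(v) - 3*v^2 + 4*v*exp(v) + 2*v - 4*exp(v)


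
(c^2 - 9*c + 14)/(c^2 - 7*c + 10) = (c - 7)/(c - 5)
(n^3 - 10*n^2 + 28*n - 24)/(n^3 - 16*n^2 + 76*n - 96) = (n - 2)/(n - 8)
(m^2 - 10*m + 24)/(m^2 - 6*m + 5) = (m^2 - 10*m + 24)/(m^2 - 6*m + 5)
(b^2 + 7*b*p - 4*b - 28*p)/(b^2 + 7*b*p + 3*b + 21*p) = (b - 4)/(b + 3)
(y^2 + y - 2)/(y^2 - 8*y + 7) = (y + 2)/(y - 7)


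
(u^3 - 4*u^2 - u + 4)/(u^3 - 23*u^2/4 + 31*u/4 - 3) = 4*(u + 1)/(4*u - 3)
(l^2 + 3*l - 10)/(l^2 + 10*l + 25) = (l - 2)/(l + 5)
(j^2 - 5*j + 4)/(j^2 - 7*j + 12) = (j - 1)/(j - 3)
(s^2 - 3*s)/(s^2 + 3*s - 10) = s*(s - 3)/(s^2 + 3*s - 10)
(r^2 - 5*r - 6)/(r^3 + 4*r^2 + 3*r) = (r - 6)/(r*(r + 3))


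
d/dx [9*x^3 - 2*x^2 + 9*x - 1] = 27*x^2 - 4*x + 9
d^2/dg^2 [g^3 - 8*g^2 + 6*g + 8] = 6*g - 16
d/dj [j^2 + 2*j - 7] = 2*j + 2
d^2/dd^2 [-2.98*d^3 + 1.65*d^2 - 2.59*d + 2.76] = 3.3 - 17.88*d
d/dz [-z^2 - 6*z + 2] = -2*z - 6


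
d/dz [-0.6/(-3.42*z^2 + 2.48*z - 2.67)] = (1.488 - 4.104*z)/(3.42*z^2 - 2.48*z + 2.67)^2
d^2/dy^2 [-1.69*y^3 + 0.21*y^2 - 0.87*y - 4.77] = 0.42 - 10.14*y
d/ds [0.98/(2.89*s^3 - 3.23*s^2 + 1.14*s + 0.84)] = (-8.4966*s^2 + 6.3308*s - 1.1172)/(2.89*s^3 - 3.23*s^2 + 1.14*s + 0.84)^2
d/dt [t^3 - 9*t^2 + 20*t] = 3*t^2 - 18*t + 20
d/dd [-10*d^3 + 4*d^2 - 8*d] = -30*d^2 + 8*d - 8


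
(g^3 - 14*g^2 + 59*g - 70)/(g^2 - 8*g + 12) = (g^2 - 12*g + 35)/(g - 6)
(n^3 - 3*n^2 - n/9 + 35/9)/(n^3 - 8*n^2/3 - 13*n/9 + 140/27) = 3*(n + 1)/(3*n + 4)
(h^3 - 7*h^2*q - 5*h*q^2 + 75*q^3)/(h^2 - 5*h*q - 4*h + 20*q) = (h^2 - 2*h*q - 15*q^2)/(h - 4)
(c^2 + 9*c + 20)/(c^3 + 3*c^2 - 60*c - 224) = (c + 5)/(c^2 - c - 56)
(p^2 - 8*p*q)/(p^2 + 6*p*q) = (p - 8*q)/(p + 6*q)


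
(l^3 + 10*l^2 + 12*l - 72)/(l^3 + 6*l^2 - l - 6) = (l^2 + 4*l - 12)/(l^2 - 1)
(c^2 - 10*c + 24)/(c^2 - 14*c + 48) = (c - 4)/(c - 8)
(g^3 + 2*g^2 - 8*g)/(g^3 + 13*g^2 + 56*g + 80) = g*(g - 2)/(g^2 + 9*g + 20)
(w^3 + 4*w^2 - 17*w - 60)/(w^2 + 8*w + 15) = w - 4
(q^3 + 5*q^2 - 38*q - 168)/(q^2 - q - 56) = (q^2 - 2*q - 24)/(q - 8)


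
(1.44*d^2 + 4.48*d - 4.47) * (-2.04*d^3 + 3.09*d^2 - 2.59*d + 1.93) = -2.9376*d^5 - 4.6896*d^4 + 19.2324*d^3 - 22.6363*d^2 + 20.2237*d - 8.6271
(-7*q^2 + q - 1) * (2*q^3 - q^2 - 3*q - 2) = -14*q^5 + 9*q^4 + 18*q^3 + 12*q^2 + q + 2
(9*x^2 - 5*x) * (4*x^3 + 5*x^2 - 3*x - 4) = 36*x^5 + 25*x^4 - 52*x^3 - 21*x^2 + 20*x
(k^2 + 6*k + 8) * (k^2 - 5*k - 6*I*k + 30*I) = k^4 + k^3 - 6*I*k^3 - 22*k^2 - 6*I*k^2 - 40*k + 132*I*k + 240*I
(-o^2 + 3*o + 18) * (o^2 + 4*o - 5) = -o^4 - o^3 + 35*o^2 + 57*o - 90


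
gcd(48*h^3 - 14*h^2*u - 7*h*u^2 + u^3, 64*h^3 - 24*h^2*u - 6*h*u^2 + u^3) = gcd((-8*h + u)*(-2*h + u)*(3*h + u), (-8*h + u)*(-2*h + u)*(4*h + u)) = 16*h^2 - 10*h*u + u^2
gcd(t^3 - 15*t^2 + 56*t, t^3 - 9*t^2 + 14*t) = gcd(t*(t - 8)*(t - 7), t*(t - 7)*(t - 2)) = t^2 - 7*t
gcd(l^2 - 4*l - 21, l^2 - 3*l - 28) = l - 7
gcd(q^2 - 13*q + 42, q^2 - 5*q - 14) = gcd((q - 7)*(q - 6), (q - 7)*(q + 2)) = q - 7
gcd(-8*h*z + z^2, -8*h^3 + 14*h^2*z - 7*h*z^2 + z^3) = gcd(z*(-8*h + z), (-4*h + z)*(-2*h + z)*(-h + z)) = 1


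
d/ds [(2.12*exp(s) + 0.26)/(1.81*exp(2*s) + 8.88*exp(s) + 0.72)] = (-(2.12*exp(s) + 0.26)*(3.62*exp(s) + 8.88) + 3.8372*exp(2*s) + 18.8256*exp(s) + 1.5264)*exp(s)/(1.81*exp(2*s) + 8.88*exp(s) + 0.72)^2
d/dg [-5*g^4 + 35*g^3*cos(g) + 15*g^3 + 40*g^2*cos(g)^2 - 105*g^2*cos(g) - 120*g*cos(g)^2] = -35*g^3*sin(g) - 20*g^3 - 40*g^2*sin(2*g) + 105*sqrt(2)*g^2*sin(g + pi/4) + 45*g^2 + 120*g*sin(2*g) - 210*g*cos(g) + 40*g*cos(2*g) + 40*g - 60*cos(2*g) - 60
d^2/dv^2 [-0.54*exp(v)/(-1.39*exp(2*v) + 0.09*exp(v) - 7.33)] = (1.043334*exp(4*v) + 0.067554*exp(3*v) - 33.011388*exp(2*v) + 0.356238*exp(v) + 29.013606)*exp(v)/(2.685619*exp(6*v) - 0.521667*exp(5*v) + 42.520656*exp(4*v) - 5.502627*exp(3*v) + 224.227632*exp(2*v) - 14.506803*exp(v) + 393.832837)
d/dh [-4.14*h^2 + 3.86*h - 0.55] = 3.86 - 8.28*h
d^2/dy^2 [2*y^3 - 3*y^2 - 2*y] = 12*y - 6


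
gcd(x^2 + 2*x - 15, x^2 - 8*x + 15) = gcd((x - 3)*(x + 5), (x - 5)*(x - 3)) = x - 3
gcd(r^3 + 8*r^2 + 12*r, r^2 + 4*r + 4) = r + 2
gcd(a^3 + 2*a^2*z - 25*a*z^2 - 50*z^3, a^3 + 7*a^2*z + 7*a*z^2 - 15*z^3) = a + 5*z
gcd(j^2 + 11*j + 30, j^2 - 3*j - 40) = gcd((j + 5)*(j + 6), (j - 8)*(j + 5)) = j + 5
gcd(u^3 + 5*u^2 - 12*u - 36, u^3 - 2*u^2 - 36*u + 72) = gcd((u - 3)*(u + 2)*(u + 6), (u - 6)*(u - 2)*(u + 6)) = u + 6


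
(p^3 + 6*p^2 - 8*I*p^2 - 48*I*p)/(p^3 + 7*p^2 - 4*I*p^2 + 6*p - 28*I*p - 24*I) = p*(p - 8*I)/(p^2 + p*(1 - 4*I) - 4*I)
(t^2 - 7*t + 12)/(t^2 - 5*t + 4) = (t - 3)/(t - 1)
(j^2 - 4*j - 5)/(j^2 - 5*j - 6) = (j - 5)/(j - 6)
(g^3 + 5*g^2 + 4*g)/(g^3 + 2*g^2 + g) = (g + 4)/(g + 1)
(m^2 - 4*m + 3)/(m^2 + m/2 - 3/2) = 2*(m - 3)/(2*m + 3)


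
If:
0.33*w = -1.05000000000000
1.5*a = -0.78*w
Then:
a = 1.65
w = -3.18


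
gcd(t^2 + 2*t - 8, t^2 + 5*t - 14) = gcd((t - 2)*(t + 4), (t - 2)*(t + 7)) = t - 2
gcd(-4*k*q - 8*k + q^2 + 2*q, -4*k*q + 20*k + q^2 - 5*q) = -4*k + q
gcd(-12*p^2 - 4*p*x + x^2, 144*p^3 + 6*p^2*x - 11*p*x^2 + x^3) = -6*p + x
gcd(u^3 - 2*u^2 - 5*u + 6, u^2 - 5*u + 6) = u - 3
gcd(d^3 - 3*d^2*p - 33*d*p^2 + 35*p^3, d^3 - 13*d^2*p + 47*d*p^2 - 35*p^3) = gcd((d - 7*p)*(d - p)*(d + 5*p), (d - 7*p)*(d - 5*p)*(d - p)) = d^2 - 8*d*p + 7*p^2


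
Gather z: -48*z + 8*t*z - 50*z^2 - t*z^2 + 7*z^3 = 7*z^3 + z^2*(-t - 50) + z*(8*t - 48)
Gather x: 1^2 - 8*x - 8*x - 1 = -16*x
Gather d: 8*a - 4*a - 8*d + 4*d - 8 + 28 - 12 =4*a - 4*d + 8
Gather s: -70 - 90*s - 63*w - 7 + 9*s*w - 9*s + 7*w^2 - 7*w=s*(9*w - 99) + 7*w^2 - 70*w - 77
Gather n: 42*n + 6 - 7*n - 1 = 35*n + 5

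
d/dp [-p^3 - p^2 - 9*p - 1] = -3*p^2 - 2*p - 9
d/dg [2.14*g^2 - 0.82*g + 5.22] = 4.28*g - 0.82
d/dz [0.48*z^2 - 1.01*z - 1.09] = 0.96*z - 1.01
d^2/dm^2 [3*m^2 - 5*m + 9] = 6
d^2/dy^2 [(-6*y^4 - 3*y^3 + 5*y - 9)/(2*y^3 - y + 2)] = 2*(-12*y^6 + 114*y^5 - 162*y^4 + 103*y^3 - 192*y^2 + 72*y + 1)/(8*y^9 - 12*y^7 + 24*y^6 + 6*y^5 - 24*y^4 + 23*y^3 + 6*y^2 - 12*y + 8)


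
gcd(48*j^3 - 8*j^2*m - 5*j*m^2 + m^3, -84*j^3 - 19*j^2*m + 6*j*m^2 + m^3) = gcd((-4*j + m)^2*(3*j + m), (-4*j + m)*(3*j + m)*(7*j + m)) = 12*j^2 + j*m - m^2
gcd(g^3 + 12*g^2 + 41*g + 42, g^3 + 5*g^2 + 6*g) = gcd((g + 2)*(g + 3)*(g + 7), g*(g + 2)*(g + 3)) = g^2 + 5*g + 6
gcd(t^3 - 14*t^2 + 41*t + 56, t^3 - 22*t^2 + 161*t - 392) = t^2 - 15*t + 56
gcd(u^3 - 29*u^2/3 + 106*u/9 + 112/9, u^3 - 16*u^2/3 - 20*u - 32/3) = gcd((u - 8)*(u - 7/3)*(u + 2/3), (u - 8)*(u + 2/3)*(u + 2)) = u^2 - 22*u/3 - 16/3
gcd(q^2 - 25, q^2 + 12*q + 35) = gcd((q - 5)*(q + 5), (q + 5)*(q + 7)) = q + 5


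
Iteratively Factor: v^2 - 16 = (v - 4)*(v + 4)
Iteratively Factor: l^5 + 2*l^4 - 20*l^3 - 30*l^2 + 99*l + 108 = (l - 3)*(l^4 + 5*l^3 - 5*l^2 - 45*l - 36) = (l - 3)*(l + 1)*(l^3 + 4*l^2 - 9*l - 36) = (l - 3)*(l + 1)*(l + 3)*(l^2 + l - 12) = (l - 3)^2*(l + 1)*(l + 3)*(l + 4)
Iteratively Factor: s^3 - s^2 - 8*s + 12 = (s - 2)*(s^2 + s - 6) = (s - 2)^2*(s + 3)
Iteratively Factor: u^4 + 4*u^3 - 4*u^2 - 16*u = (u + 2)*(u^3 + 2*u^2 - 8*u) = (u + 2)*(u + 4)*(u^2 - 2*u) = (u - 2)*(u + 2)*(u + 4)*(u)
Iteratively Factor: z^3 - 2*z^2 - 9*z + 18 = (z + 3)*(z^2 - 5*z + 6) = (z - 2)*(z + 3)*(z - 3)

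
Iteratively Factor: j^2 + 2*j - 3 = (j - 1)*(j + 3)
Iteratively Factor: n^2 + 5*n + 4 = (n + 4)*(n + 1)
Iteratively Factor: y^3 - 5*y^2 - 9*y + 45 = (y - 3)*(y^2 - 2*y - 15) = (y - 3)*(y + 3)*(y - 5)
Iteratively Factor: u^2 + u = (u)*(u + 1)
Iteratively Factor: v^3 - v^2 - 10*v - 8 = (v - 4)*(v^2 + 3*v + 2) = (v - 4)*(v + 1)*(v + 2)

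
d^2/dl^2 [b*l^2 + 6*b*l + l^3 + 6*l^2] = 2*b + 6*l + 12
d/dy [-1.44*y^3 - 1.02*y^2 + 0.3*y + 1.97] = -4.32*y^2 - 2.04*y + 0.3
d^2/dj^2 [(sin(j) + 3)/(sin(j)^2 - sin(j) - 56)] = (sin(j)^5 + 13*sin(j)^4 + 325*sin(j)^3 + 601*sin(j)^2 + 2650*sin(j) - 230)/(sin(j) + cos(j)^2 + 55)^3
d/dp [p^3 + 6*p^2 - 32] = 3*p*(p + 4)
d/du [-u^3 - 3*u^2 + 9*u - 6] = -3*u^2 - 6*u + 9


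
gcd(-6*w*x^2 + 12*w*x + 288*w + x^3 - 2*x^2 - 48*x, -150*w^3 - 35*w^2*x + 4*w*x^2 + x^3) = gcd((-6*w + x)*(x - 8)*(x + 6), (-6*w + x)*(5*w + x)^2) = -6*w + x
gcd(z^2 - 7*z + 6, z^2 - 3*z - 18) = z - 6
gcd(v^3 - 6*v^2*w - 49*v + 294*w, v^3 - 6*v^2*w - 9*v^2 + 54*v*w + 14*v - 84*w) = v^2 - 6*v*w - 7*v + 42*w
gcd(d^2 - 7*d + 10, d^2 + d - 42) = 1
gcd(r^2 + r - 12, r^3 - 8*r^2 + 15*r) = r - 3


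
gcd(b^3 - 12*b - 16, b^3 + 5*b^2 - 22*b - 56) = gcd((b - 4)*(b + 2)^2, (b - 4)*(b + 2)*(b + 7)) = b^2 - 2*b - 8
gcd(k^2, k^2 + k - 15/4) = 1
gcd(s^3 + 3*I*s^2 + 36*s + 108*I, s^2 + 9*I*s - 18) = s^2 + 9*I*s - 18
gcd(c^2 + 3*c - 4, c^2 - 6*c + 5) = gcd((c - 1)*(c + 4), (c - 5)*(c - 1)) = c - 1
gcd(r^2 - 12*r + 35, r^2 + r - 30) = r - 5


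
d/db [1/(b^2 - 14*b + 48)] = 2*(7 - b)/(b^2 - 14*b + 48)^2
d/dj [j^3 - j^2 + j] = 3*j^2 - 2*j + 1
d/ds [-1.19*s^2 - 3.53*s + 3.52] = -2.38*s - 3.53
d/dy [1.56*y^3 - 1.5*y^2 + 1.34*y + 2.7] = 4.68*y^2 - 3.0*y + 1.34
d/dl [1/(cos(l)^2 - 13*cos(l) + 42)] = (2*cos(l) - 13)*sin(l)/(cos(l)^2 - 13*cos(l) + 42)^2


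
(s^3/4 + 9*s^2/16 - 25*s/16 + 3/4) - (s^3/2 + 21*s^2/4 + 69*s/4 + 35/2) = -s^3/4 - 75*s^2/16 - 301*s/16 - 67/4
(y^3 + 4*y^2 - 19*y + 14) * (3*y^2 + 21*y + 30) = 3*y^5 + 33*y^4 + 57*y^3 - 237*y^2 - 276*y + 420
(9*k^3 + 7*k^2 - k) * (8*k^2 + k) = 72*k^5 + 65*k^4 - k^3 - k^2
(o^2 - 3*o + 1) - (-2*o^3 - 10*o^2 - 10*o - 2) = 2*o^3 + 11*o^2 + 7*o + 3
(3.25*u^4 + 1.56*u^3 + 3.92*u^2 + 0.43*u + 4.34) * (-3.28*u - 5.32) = -10.66*u^5 - 22.4068*u^4 - 21.1568*u^3 - 22.2648*u^2 - 16.5228*u - 23.0888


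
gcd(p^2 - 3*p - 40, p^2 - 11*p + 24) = p - 8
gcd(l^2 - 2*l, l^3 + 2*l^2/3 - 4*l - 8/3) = l - 2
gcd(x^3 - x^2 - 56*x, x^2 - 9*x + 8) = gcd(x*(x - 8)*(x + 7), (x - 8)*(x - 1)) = x - 8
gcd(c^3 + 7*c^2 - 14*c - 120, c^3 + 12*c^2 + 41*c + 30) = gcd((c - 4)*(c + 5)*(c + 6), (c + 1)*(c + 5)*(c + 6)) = c^2 + 11*c + 30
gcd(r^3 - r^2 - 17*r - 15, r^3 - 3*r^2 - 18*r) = r + 3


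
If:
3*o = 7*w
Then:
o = 7*w/3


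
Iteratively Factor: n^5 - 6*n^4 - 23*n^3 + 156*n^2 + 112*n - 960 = (n - 4)*(n^4 - 2*n^3 - 31*n^2 + 32*n + 240) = (n - 4)*(n + 4)*(n^3 - 6*n^2 - 7*n + 60) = (n - 4)^2*(n + 4)*(n^2 - 2*n - 15) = (n - 5)*(n - 4)^2*(n + 4)*(n + 3)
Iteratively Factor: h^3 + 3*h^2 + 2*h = (h + 2)*(h^2 + h) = (h + 1)*(h + 2)*(h)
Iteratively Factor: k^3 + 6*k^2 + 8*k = (k + 4)*(k^2 + 2*k) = (k + 2)*(k + 4)*(k)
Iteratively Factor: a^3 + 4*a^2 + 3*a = (a)*(a^2 + 4*a + 3) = a*(a + 1)*(a + 3)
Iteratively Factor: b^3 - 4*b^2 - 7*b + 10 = (b + 2)*(b^2 - 6*b + 5) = (b - 5)*(b + 2)*(b - 1)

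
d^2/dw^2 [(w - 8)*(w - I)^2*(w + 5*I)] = 12*w^2 + w*(-48 + 18*I) + 18 - 48*I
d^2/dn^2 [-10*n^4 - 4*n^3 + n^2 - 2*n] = -120*n^2 - 24*n + 2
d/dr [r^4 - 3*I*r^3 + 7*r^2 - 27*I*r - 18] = 4*r^3 - 9*I*r^2 + 14*r - 27*I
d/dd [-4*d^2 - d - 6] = -8*d - 1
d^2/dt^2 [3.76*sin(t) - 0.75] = -3.76*sin(t)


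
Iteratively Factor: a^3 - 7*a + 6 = (a - 1)*(a^2 + a - 6) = (a - 1)*(a + 3)*(a - 2)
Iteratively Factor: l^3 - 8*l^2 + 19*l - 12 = (l - 1)*(l^2 - 7*l + 12) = (l - 3)*(l - 1)*(l - 4)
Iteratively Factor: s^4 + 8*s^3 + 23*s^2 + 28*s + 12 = (s + 1)*(s^3 + 7*s^2 + 16*s + 12) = (s + 1)*(s + 2)*(s^2 + 5*s + 6) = (s + 1)*(s + 2)*(s + 3)*(s + 2)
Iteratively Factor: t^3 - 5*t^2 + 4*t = (t)*(t^2 - 5*t + 4) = t*(t - 4)*(t - 1)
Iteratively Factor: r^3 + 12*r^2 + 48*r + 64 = (r + 4)*(r^2 + 8*r + 16) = (r + 4)^2*(r + 4)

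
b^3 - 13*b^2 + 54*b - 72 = (b - 6)*(b - 4)*(b - 3)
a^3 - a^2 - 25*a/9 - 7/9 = (a - 7/3)*(a + 1/3)*(a + 1)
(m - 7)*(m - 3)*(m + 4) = m^3 - 6*m^2 - 19*m + 84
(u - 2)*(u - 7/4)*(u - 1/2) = u^3 - 17*u^2/4 + 43*u/8 - 7/4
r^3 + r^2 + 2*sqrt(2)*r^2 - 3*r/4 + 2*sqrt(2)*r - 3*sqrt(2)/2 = (r - 1/2)*(r + 3/2)*(r + 2*sqrt(2))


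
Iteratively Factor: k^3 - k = (k + 1)*(k^2 - k) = (k - 1)*(k + 1)*(k)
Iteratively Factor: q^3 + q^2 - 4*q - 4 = (q + 1)*(q^2 - 4) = (q + 1)*(q + 2)*(q - 2)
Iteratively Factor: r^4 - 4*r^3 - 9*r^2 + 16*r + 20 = (r - 2)*(r^3 - 2*r^2 - 13*r - 10) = (r - 2)*(r + 2)*(r^2 - 4*r - 5) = (r - 2)*(r + 1)*(r + 2)*(r - 5)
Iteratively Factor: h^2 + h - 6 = (h + 3)*(h - 2)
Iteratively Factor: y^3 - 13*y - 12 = (y - 4)*(y^2 + 4*y + 3) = (y - 4)*(y + 3)*(y + 1)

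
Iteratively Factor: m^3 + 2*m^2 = (m)*(m^2 + 2*m) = m*(m + 2)*(m)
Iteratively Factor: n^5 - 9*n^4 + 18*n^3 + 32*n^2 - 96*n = (n)*(n^4 - 9*n^3 + 18*n^2 + 32*n - 96) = n*(n - 4)*(n^3 - 5*n^2 - 2*n + 24) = n*(n - 4)*(n + 2)*(n^2 - 7*n + 12) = n*(n - 4)^2*(n + 2)*(n - 3)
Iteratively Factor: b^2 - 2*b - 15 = (b + 3)*(b - 5)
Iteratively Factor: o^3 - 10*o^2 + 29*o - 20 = (o - 5)*(o^2 - 5*o + 4) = (o - 5)*(o - 4)*(o - 1)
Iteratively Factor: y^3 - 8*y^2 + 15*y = (y - 3)*(y^2 - 5*y) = (y - 5)*(y - 3)*(y)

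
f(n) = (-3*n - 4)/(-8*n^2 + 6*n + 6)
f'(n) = (-3*n - 4)*(16*n - 6)/(-8*n^2 + 6*n + 6)^2 - 3/(-8*n^2 + 6*n + 6) = (-12*n^2 - 32*n + 3)/(2*(16*n^4 - 24*n^3 - 15*n^2 + 18*n + 9))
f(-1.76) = -0.04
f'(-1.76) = 0.05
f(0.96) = -1.57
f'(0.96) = -4.03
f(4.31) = 0.15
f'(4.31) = -0.05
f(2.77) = 0.32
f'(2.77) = -0.24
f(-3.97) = -0.05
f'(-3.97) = -0.01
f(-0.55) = -8.39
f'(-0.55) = 432.91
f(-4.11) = -0.05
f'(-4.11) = -0.01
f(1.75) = 1.16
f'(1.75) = -2.80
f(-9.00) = -0.03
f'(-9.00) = 0.00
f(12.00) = 0.04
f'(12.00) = 0.00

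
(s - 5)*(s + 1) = s^2 - 4*s - 5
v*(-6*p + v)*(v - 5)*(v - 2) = -6*p*v^3 + 42*p*v^2 - 60*p*v + v^4 - 7*v^3 + 10*v^2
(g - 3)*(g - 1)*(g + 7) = g^3 + 3*g^2 - 25*g + 21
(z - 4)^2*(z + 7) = z^3 - z^2 - 40*z + 112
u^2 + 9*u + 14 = (u + 2)*(u + 7)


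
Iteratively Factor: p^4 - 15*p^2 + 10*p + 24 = (p - 3)*(p^3 + 3*p^2 - 6*p - 8) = (p - 3)*(p + 1)*(p^2 + 2*p - 8) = (p - 3)*(p + 1)*(p + 4)*(p - 2)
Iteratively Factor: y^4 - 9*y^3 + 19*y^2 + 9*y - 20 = (y - 5)*(y^3 - 4*y^2 - y + 4) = (y - 5)*(y + 1)*(y^2 - 5*y + 4) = (y - 5)*(y - 1)*(y + 1)*(y - 4)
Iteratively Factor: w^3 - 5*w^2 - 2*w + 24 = (w - 4)*(w^2 - w - 6) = (w - 4)*(w - 3)*(w + 2)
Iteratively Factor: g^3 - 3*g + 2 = (g - 1)*(g^2 + g - 2) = (g - 1)*(g + 2)*(g - 1)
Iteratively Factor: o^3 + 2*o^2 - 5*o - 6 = (o + 1)*(o^2 + o - 6) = (o + 1)*(o + 3)*(o - 2)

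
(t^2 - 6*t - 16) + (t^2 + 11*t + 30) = 2*t^2 + 5*t + 14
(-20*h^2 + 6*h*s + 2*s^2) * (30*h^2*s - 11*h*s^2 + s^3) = -600*h^4*s + 400*h^3*s^2 - 26*h^2*s^3 - 16*h*s^4 + 2*s^5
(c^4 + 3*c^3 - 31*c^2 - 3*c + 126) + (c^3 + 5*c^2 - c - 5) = c^4 + 4*c^3 - 26*c^2 - 4*c + 121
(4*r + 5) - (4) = 4*r + 1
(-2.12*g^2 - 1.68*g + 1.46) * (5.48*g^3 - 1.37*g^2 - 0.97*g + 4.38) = -11.6176*g^5 - 6.302*g^4 + 12.3588*g^3 - 9.6562*g^2 - 8.7746*g + 6.3948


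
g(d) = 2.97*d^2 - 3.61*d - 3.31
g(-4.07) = 60.58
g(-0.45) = -1.08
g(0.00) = -3.31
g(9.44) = 227.28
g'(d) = 5.94*d - 3.61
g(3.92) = 28.18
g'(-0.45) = -6.28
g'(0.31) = -1.77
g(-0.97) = 2.99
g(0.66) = -4.40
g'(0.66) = 0.31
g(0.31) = -4.14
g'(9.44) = 52.46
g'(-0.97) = -9.37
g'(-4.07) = -27.79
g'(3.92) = 19.67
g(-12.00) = 467.69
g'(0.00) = -3.61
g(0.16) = -3.81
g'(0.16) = -2.66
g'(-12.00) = -74.89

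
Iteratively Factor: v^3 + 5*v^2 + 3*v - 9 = (v + 3)*(v^2 + 2*v - 3) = (v + 3)^2*(v - 1)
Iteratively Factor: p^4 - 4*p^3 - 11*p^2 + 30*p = (p - 2)*(p^3 - 2*p^2 - 15*p) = (p - 5)*(p - 2)*(p^2 + 3*p) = (p - 5)*(p - 2)*(p + 3)*(p)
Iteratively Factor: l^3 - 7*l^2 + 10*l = (l - 5)*(l^2 - 2*l) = l*(l - 5)*(l - 2)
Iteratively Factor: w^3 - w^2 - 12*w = (w - 4)*(w^2 + 3*w) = w*(w - 4)*(w + 3)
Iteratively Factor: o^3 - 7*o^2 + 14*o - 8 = (o - 4)*(o^2 - 3*o + 2) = (o - 4)*(o - 1)*(o - 2)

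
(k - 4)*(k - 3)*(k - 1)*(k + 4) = k^4 - 4*k^3 - 13*k^2 + 64*k - 48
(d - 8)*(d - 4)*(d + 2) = d^3 - 10*d^2 + 8*d + 64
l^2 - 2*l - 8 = (l - 4)*(l + 2)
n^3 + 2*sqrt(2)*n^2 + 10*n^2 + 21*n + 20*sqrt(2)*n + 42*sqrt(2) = (n + 3)*(n + 7)*(n + 2*sqrt(2))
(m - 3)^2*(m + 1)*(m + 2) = m^4 - 3*m^3 - 7*m^2 + 15*m + 18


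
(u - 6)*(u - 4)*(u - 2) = u^3 - 12*u^2 + 44*u - 48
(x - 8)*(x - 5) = x^2 - 13*x + 40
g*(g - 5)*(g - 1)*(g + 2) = g^4 - 4*g^3 - 7*g^2 + 10*g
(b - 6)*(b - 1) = b^2 - 7*b + 6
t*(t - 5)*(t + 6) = t^3 + t^2 - 30*t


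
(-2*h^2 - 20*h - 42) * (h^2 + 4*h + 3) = -2*h^4 - 28*h^3 - 128*h^2 - 228*h - 126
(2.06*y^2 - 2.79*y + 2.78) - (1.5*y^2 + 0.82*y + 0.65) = 0.56*y^2 - 3.61*y + 2.13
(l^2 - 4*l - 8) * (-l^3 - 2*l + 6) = -l^5 + 4*l^4 + 6*l^3 + 14*l^2 - 8*l - 48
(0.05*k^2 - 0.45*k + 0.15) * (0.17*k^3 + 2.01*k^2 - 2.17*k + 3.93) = 0.0085*k^5 + 0.024*k^4 - 0.9875*k^3 + 1.4745*k^2 - 2.094*k + 0.5895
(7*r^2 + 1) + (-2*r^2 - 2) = 5*r^2 - 1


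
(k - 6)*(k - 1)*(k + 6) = k^3 - k^2 - 36*k + 36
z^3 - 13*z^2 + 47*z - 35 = (z - 7)*(z - 5)*(z - 1)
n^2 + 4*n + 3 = (n + 1)*(n + 3)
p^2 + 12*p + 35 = (p + 5)*(p + 7)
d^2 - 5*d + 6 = (d - 3)*(d - 2)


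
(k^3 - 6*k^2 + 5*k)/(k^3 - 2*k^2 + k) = (k - 5)/(k - 1)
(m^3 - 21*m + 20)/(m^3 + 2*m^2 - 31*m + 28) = (m + 5)/(m + 7)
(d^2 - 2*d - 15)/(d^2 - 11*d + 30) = (d + 3)/(d - 6)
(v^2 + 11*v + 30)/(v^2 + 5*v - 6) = (v + 5)/(v - 1)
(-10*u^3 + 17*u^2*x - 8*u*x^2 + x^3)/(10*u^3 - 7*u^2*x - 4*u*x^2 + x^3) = (-2*u + x)/(2*u + x)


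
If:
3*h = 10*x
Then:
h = 10*x/3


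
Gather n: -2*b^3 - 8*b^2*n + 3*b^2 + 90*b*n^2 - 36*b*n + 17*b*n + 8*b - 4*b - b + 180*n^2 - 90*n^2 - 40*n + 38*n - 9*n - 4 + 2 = -2*b^3 + 3*b^2 + 3*b + n^2*(90*b + 90) + n*(-8*b^2 - 19*b - 11) - 2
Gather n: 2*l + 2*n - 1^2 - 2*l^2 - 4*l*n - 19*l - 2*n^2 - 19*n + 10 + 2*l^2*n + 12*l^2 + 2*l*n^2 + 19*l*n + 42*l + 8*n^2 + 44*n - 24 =10*l^2 + 25*l + n^2*(2*l + 6) + n*(2*l^2 + 15*l + 27) - 15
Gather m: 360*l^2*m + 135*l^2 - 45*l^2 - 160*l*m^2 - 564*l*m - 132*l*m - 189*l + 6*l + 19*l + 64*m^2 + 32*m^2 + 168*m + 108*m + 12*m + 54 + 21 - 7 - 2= 90*l^2 - 164*l + m^2*(96 - 160*l) + m*(360*l^2 - 696*l + 288) + 66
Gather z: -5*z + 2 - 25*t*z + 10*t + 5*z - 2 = -25*t*z + 10*t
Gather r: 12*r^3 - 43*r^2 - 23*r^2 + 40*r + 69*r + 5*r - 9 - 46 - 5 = 12*r^3 - 66*r^2 + 114*r - 60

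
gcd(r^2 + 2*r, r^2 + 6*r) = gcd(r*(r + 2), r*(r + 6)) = r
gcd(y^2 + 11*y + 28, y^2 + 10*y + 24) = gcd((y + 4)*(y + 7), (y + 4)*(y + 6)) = y + 4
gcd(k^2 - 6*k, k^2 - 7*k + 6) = k - 6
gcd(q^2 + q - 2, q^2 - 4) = q + 2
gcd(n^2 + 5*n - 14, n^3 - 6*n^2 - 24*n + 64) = n - 2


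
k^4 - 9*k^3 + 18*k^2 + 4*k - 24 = (k - 6)*(k - 2)^2*(k + 1)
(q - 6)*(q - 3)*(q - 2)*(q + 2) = q^4 - 9*q^3 + 14*q^2 + 36*q - 72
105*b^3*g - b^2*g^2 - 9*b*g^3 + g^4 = g*(-7*b + g)*(-5*b + g)*(3*b + g)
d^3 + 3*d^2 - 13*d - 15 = (d - 3)*(d + 1)*(d + 5)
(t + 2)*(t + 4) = t^2 + 6*t + 8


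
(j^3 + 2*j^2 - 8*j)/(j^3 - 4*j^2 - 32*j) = (j - 2)/(j - 8)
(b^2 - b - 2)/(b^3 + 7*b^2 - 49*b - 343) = (b^2 - b - 2)/(b^3 + 7*b^2 - 49*b - 343)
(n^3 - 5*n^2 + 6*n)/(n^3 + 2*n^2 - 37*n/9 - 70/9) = 9*n*(n - 3)/(9*n^2 + 36*n + 35)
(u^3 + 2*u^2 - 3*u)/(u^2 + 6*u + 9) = u*(u - 1)/(u + 3)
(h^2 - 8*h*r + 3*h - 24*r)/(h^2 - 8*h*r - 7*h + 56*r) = (h + 3)/(h - 7)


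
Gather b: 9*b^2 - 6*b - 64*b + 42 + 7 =9*b^2 - 70*b + 49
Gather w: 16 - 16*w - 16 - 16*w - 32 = -32*w - 32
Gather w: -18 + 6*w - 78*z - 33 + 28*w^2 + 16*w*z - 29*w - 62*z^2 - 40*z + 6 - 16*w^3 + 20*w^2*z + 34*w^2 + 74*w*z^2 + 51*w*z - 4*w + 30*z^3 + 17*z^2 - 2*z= -16*w^3 + w^2*(20*z + 62) + w*(74*z^2 + 67*z - 27) + 30*z^3 - 45*z^2 - 120*z - 45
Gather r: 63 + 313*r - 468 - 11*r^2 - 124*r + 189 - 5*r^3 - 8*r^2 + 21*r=-5*r^3 - 19*r^2 + 210*r - 216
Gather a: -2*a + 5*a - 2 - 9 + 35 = 3*a + 24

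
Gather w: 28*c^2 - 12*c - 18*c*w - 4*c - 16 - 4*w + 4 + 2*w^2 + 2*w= 28*c^2 - 16*c + 2*w^2 + w*(-18*c - 2) - 12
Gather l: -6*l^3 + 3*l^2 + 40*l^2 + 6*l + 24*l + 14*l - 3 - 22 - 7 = -6*l^3 + 43*l^2 + 44*l - 32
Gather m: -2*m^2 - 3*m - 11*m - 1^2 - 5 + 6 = -2*m^2 - 14*m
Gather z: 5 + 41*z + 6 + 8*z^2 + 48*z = 8*z^2 + 89*z + 11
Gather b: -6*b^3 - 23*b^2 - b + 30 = -6*b^3 - 23*b^2 - b + 30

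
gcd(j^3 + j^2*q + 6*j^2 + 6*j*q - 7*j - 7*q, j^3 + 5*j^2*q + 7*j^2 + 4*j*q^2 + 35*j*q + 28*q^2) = j^2 + j*q + 7*j + 7*q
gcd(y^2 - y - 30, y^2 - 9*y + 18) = y - 6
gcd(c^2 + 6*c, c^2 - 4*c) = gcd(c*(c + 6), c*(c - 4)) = c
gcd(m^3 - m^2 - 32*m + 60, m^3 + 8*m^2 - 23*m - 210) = m^2 + m - 30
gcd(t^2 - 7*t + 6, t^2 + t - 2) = t - 1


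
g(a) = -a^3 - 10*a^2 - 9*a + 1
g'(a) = -3*a^2 - 20*a - 9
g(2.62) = -109.21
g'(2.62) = -81.99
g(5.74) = -569.26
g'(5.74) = -222.64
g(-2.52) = -23.82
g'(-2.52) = 22.35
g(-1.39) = -3.13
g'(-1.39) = 13.00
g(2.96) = -139.19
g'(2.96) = -94.48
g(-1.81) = -9.54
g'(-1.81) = 17.37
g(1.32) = -30.60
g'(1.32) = -40.63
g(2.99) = -142.04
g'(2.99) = -95.62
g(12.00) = -3275.00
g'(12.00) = -681.00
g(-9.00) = 1.00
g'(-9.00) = -72.00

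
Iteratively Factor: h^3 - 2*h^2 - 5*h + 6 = (h - 1)*(h^2 - h - 6) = (h - 3)*(h - 1)*(h + 2)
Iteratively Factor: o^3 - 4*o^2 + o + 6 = (o + 1)*(o^2 - 5*o + 6) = (o - 2)*(o + 1)*(o - 3)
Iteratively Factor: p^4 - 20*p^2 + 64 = (p - 2)*(p^3 + 2*p^2 - 16*p - 32) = (p - 2)*(p + 4)*(p^2 - 2*p - 8) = (p - 4)*(p - 2)*(p + 4)*(p + 2)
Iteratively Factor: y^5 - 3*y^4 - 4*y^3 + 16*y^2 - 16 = (y + 1)*(y^4 - 4*y^3 + 16*y - 16) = (y - 2)*(y + 1)*(y^3 - 2*y^2 - 4*y + 8) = (y - 2)*(y + 1)*(y + 2)*(y^2 - 4*y + 4) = (y - 2)^2*(y + 1)*(y + 2)*(y - 2)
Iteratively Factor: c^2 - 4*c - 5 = (c + 1)*(c - 5)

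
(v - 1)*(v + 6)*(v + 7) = v^3 + 12*v^2 + 29*v - 42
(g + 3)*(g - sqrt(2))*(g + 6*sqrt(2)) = g^3 + 3*g^2 + 5*sqrt(2)*g^2 - 12*g + 15*sqrt(2)*g - 36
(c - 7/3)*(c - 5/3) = c^2 - 4*c + 35/9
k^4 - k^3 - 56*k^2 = k^2*(k - 8)*(k + 7)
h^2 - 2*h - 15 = (h - 5)*(h + 3)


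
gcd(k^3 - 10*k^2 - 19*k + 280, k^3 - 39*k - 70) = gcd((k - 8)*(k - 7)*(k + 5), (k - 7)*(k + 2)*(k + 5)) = k^2 - 2*k - 35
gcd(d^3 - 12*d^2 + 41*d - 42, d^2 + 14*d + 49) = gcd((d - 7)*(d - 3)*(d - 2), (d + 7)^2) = 1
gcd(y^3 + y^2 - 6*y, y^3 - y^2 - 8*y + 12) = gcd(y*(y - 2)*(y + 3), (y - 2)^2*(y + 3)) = y^2 + y - 6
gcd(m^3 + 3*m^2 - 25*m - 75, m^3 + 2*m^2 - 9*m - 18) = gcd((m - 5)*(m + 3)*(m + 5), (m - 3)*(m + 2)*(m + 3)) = m + 3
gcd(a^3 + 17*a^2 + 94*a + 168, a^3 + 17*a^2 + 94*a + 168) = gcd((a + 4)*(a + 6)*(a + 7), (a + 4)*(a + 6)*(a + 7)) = a^3 + 17*a^2 + 94*a + 168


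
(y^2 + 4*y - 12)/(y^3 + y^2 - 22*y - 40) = (y^2 + 4*y - 12)/(y^3 + y^2 - 22*y - 40)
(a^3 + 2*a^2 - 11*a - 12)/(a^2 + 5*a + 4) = a - 3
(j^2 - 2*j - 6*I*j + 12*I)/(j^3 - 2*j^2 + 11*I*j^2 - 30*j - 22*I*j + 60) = (j - 6*I)/(j^2 + 11*I*j - 30)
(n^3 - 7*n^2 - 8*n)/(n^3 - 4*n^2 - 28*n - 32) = n*(n + 1)/(n^2 + 4*n + 4)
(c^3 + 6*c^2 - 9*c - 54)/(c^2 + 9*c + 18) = c - 3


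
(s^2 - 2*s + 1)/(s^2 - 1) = (s - 1)/(s + 1)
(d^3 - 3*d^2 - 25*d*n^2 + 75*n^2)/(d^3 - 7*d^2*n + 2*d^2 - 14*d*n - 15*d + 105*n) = (d^2 - 25*n^2)/(d^2 - 7*d*n + 5*d - 35*n)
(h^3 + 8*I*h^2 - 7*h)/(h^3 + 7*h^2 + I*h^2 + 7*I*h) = (h + 7*I)/(h + 7)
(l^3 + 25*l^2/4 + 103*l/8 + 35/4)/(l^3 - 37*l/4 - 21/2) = (8*l^2 + 34*l + 35)/(2*(4*l^2 - 8*l - 21))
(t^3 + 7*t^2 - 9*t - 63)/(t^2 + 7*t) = t - 9/t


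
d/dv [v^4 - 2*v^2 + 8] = 4*v*(v^2 - 1)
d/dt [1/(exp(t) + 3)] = -exp(t)/(exp(t) + 3)^2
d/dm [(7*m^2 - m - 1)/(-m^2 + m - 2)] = 3*(2*m^2 - 10*m + 1)/(m^4 - 2*m^3 + 5*m^2 - 4*m + 4)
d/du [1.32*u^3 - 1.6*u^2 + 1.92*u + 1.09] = 3.96*u^2 - 3.2*u + 1.92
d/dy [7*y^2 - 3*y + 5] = 14*y - 3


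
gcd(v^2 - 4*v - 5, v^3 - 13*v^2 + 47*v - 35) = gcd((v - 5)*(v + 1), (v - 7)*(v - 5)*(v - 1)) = v - 5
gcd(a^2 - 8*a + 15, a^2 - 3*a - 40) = 1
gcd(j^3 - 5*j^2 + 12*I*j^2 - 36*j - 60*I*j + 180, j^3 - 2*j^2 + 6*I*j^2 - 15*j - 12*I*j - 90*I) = j^2 + j*(-5 + 6*I) - 30*I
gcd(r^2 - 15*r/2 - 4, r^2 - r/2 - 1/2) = r + 1/2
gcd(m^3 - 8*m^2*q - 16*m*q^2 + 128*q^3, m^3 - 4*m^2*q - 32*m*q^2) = -m^2 + 4*m*q + 32*q^2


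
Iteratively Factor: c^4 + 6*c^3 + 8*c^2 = (c)*(c^3 + 6*c^2 + 8*c) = c*(c + 4)*(c^2 + 2*c) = c*(c + 2)*(c + 4)*(c)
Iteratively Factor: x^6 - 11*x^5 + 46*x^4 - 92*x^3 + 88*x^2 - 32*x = (x - 2)*(x^5 - 9*x^4 + 28*x^3 - 36*x^2 + 16*x) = x*(x - 2)*(x^4 - 9*x^3 + 28*x^2 - 36*x + 16) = x*(x - 2)^2*(x^3 - 7*x^2 + 14*x - 8) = x*(x - 2)^2*(x - 1)*(x^2 - 6*x + 8) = x*(x - 4)*(x - 2)^2*(x - 1)*(x - 2)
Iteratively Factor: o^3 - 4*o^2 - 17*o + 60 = (o + 4)*(o^2 - 8*o + 15) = (o - 5)*(o + 4)*(o - 3)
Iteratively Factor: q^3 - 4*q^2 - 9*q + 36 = (q + 3)*(q^2 - 7*q + 12) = (q - 3)*(q + 3)*(q - 4)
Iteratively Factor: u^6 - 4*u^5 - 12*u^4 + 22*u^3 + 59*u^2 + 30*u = (u - 3)*(u^5 - u^4 - 15*u^3 - 23*u^2 - 10*u) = (u - 3)*(u + 2)*(u^4 - 3*u^3 - 9*u^2 - 5*u) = (u - 3)*(u + 1)*(u + 2)*(u^3 - 4*u^2 - 5*u) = u*(u - 3)*(u + 1)*(u + 2)*(u^2 - 4*u - 5) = u*(u - 3)*(u + 1)^2*(u + 2)*(u - 5)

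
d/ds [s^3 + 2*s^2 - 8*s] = 3*s^2 + 4*s - 8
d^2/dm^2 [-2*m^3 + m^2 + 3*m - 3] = 2 - 12*m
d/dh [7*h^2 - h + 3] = 14*h - 1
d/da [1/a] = -1/a^2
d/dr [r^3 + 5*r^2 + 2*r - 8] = 3*r^2 + 10*r + 2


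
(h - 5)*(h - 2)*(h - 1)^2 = h^4 - 9*h^3 + 25*h^2 - 27*h + 10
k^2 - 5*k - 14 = (k - 7)*(k + 2)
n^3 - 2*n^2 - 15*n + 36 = (n - 3)^2*(n + 4)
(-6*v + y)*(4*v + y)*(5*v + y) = -120*v^3 - 34*v^2*y + 3*v*y^2 + y^3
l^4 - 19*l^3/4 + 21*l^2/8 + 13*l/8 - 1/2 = (l - 4)*(l - 1)*(l - 1/4)*(l + 1/2)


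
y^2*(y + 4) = y^3 + 4*y^2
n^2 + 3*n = n*(n + 3)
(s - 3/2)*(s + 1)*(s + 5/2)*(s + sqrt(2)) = s^4 + sqrt(2)*s^3 + 2*s^3 - 11*s^2/4 + 2*sqrt(2)*s^2 - 11*sqrt(2)*s/4 - 15*s/4 - 15*sqrt(2)/4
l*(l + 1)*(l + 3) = l^3 + 4*l^2 + 3*l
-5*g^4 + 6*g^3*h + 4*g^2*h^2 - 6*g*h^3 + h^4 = (-5*g + h)*(-g + h)^2*(g + h)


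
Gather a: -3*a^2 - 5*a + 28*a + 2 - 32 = -3*a^2 + 23*a - 30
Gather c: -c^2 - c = -c^2 - c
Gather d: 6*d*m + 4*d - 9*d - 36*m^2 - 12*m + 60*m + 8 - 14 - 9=d*(6*m - 5) - 36*m^2 + 48*m - 15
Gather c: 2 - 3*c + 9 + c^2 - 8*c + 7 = c^2 - 11*c + 18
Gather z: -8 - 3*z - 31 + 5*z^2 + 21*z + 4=5*z^2 + 18*z - 35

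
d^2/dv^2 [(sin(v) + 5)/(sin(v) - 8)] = 13*(-8*sin(v) + cos(v)^2 + 1)/(sin(v) - 8)^3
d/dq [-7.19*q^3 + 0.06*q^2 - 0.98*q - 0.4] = -21.57*q^2 + 0.12*q - 0.98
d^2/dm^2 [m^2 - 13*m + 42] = 2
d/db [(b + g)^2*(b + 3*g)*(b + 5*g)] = 4*b^3 + 30*b^2*g + 64*b*g^2 + 38*g^3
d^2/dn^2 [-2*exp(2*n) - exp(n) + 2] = (-8*exp(n) - 1)*exp(n)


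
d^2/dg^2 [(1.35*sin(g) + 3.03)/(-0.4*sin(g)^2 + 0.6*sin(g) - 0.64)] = (0.216*sin(g)^5 + 2.2632*sin(g)^4 - 4.6872*sin(g)^3 - 4.40232*sin(g)^2 + 8.15328*sin(g) - 1.66704)/(0.4*sin(g)^2 - 0.6*sin(g) + 0.64)^3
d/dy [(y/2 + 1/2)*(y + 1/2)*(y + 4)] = 3*y^2/2 + 11*y/2 + 13/4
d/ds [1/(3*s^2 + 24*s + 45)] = 2*(-s - 4)/(3*(s^2 + 8*s + 15)^2)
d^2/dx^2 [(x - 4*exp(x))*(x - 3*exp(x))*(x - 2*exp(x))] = -9*x^2*exp(x) + 104*x*exp(2*x) - 36*x*exp(x) + 6*x - 216*exp(3*x) + 104*exp(2*x) - 18*exp(x)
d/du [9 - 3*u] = -3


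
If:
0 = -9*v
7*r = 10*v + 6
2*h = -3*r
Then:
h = -9/7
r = 6/7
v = 0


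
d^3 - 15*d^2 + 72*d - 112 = (d - 7)*(d - 4)^2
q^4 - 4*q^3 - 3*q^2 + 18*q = q*(q - 3)^2*(q + 2)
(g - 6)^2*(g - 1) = g^3 - 13*g^2 + 48*g - 36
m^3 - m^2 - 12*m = m*(m - 4)*(m + 3)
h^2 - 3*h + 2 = (h - 2)*(h - 1)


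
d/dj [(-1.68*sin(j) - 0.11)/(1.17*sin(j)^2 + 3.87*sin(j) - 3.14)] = (1.9656*sin(j)^2 + 0.2574*sin(j) + 5.7009)*cos(j)/(1.3689*sin(j)^4 + 9.0558*sin(j)^3 + 7.6293*sin(j)^2 - 24.3036*sin(j) + 9.8596)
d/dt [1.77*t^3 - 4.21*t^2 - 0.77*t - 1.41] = 5.31*t^2 - 8.42*t - 0.77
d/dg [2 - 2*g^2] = -4*g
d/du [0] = 0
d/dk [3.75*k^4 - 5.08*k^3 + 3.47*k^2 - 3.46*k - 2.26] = 15.0*k^3 - 15.24*k^2 + 6.94*k - 3.46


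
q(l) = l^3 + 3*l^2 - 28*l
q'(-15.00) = 557.00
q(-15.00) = -2280.00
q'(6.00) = 116.00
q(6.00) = 156.00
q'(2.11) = -1.98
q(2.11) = -36.33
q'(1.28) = -15.40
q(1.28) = -28.83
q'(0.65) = -22.83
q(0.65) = -16.66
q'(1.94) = -5.07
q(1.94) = -35.73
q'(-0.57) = -30.45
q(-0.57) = 16.75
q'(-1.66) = -29.69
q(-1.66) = 50.17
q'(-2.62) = -23.13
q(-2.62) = 75.97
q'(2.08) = -2.54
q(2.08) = -36.26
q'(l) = 3*l^2 + 6*l - 28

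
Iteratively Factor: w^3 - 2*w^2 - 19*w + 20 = (w - 5)*(w^2 + 3*w - 4) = (w - 5)*(w + 4)*(w - 1)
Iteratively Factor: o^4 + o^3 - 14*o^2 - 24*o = (o)*(o^3 + o^2 - 14*o - 24) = o*(o + 3)*(o^2 - 2*o - 8) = o*(o - 4)*(o + 3)*(o + 2)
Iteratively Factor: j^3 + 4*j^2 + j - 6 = (j - 1)*(j^2 + 5*j + 6) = (j - 1)*(j + 2)*(j + 3)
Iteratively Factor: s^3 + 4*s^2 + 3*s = (s + 3)*(s^2 + s) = (s + 1)*(s + 3)*(s)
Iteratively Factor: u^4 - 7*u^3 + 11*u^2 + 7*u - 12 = (u + 1)*(u^3 - 8*u^2 + 19*u - 12) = (u - 3)*(u + 1)*(u^2 - 5*u + 4) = (u - 3)*(u - 1)*(u + 1)*(u - 4)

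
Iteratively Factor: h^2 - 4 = (h - 2)*(h + 2)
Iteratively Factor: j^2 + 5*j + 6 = (j + 2)*(j + 3)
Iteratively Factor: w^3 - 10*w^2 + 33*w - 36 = (w - 3)*(w^2 - 7*w + 12) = (w - 4)*(w - 3)*(w - 3)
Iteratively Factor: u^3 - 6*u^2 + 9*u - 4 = (u - 4)*(u^2 - 2*u + 1) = (u - 4)*(u - 1)*(u - 1)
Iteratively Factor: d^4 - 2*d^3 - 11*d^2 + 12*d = (d - 1)*(d^3 - d^2 - 12*d) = (d - 4)*(d - 1)*(d^2 + 3*d) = d*(d - 4)*(d - 1)*(d + 3)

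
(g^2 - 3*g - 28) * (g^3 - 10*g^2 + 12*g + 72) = g^5 - 13*g^4 + 14*g^3 + 316*g^2 - 552*g - 2016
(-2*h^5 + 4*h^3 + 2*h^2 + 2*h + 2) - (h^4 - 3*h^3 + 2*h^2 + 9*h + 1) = -2*h^5 - h^4 + 7*h^3 - 7*h + 1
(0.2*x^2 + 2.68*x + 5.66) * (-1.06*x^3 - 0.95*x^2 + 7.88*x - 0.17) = -0.212*x^5 - 3.0308*x^4 - 6.9696*x^3 + 15.7074*x^2 + 44.1452*x - 0.9622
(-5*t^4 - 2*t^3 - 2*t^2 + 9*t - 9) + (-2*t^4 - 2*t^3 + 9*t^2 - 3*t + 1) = -7*t^4 - 4*t^3 + 7*t^2 + 6*t - 8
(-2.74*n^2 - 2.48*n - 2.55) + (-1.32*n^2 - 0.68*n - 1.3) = -4.06*n^2 - 3.16*n - 3.85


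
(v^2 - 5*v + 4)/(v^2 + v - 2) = (v - 4)/(v + 2)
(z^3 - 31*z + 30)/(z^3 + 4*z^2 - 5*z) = (z^2 + z - 30)/(z*(z + 5))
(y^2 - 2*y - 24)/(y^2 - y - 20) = (y - 6)/(y - 5)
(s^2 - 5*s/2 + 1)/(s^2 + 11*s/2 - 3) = (s - 2)/(s + 6)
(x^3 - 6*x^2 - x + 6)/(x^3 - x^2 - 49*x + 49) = (x^2 - 5*x - 6)/(x^2 - 49)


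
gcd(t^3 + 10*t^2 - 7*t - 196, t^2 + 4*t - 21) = t + 7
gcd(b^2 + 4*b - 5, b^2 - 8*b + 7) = b - 1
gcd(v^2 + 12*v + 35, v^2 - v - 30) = v + 5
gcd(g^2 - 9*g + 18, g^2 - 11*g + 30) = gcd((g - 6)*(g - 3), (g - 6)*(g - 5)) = g - 6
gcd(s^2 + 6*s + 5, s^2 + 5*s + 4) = s + 1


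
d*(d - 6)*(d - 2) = d^3 - 8*d^2 + 12*d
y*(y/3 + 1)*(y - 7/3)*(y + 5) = y^4/3 + 17*y^3/9 - 11*y^2/9 - 35*y/3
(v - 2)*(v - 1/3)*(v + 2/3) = v^3 - 5*v^2/3 - 8*v/9 + 4/9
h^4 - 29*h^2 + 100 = (h - 5)*(h - 2)*(h + 2)*(h + 5)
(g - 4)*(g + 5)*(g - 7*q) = g^3 - 7*g^2*q + g^2 - 7*g*q - 20*g + 140*q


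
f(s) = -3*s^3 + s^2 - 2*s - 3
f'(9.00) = -713.00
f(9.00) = -2127.00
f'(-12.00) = -1322.00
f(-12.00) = 5349.00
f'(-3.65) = -129.20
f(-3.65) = 163.50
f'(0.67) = -4.70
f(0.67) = -4.79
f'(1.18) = -12.17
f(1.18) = -8.90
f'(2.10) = -37.49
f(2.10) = -30.57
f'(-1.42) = -22.99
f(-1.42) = 10.45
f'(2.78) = -66.00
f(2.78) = -65.29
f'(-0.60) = -6.44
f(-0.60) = -0.79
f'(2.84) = -68.91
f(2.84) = -69.33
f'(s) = -9*s^2 + 2*s - 2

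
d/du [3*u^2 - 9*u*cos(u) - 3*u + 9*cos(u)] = 9*u*sin(u) + 6*u - 9*sqrt(2)*sin(u + pi/4) - 3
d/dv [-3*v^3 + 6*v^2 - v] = -9*v^2 + 12*v - 1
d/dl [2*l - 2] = 2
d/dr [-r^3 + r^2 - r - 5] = -3*r^2 + 2*r - 1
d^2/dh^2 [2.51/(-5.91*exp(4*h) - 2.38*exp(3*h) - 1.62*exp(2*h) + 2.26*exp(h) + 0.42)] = (-2.51*(23.64*exp(3*h) + 7.14*exp(2*h) + 3.24*exp(h) - 2.26)*(47.28*exp(3*h) + 14.28*exp(2*h) + 6.48*exp(h) - 4.52)*exp(h) + (237.3456*exp(3*h) + 53.7642*exp(2*h) + 16.2648*exp(h) - 5.6726)*(5.91*exp(4*h) + 2.38*exp(3*h) + 1.62*exp(2*h) - 2.26*exp(h) - 0.42))*exp(h)/(5.91*exp(4*h) + 2.38*exp(3*h) + 1.62*exp(2*h) - 2.26*exp(h) - 0.42)^3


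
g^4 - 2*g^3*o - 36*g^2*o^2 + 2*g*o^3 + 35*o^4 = (g - 7*o)*(g - o)*(g + o)*(g + 5*o)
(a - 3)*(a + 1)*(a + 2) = a^3 - 7*a - 6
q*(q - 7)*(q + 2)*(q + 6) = q^4 + q^3 - 44*q^2 - 84*q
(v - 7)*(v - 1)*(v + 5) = v^3 - 3*v^2 - 33*v + 35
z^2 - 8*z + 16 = (z - 4)^2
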